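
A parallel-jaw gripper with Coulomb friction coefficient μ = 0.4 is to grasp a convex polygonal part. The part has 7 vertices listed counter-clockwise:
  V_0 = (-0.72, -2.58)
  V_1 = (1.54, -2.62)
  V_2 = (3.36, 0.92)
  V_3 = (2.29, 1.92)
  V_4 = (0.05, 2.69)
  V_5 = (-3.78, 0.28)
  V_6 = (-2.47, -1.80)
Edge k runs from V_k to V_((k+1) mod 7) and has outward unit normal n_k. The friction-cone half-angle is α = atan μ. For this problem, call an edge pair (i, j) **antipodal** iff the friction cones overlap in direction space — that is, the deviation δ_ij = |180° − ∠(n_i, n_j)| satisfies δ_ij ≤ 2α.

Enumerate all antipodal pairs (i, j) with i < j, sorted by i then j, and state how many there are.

α = atan 0.4 = 21.80°;  2α = 43.60°
n_0 = (-0.0177, -0.9998)
n_1 = (+0.8893, -0.4572)
n_2 = (+0.6828, +0.7306)
n_3 = (+0.3251, +0.9457)
n_4 = (-0.5326, +0.8464)
n_5 = (-0.8462, -0.5329)
n_6 = (-0.4071, -0.9134)
  (0,1): δ = 116.19°  ·
  (0,2): δ = 42.05°  ✓
  (0,3): δ = 17.96°  ✓
  (0,4): δ = 33.19°  ✓
  (0,5): δ = 123.22°  ·
  (0,6): δ = 156.99°  ·
  (1,2): δ = 105.85°  ·
  (1,3): δ = 81.76°  ·
  (1,4): δ = 30.61°  ✓
  (1,5): δ = 59.41°  ·
  (1,6): δ = 93.19°  ·
  (2,3): δ = 155.91°  ·
  (2,4): δ = 104.76°  ·
  (2,5): δ = 14.73°  ✓
  (2,6): δ = 19.04°  ✓
  (3,4): δ = 128.85°  ·
  (3,5): δ = 38.83°  ✓
  (3,6): δ = 5.05°  ✓
  (4,5): δ = 89.98°  ·
  (4,6): δ = 56.20°  ·
  (5,6): δ = 146.23°  ·
antipodal pairs: 8

count = 8; pairs: (0,2), (0,3), (0,4), (1,4), (2,5), (2,6), (3,5), (3,6)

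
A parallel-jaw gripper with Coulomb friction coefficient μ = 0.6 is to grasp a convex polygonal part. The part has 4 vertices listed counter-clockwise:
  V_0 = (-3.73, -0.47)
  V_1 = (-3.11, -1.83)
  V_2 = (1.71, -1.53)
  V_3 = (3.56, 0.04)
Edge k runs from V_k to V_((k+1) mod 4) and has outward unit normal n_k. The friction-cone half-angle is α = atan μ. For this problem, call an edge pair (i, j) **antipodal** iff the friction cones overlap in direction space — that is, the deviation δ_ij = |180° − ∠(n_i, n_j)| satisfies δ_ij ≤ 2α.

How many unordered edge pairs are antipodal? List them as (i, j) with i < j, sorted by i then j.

α = atan 0.6 = 30.96°;  2α = 61.93°
n_0 = (-0.9099, -0.4148)
n_1 = (+0.0621, -0.9981)
n_2 = (+0.6471, -0.7624)
n_3 = (-0.0698, +0.9976)
  (0,1): δ = 110.95°  ·
  (0,2): δ = 74.19°  ·
  (0,3): δ = 69.49°  ·
  (1,2): δ = 143.24°  ·
  (1,3): δ = 0.44°  ✓
  (2,3): δ = 36.32°  ✓
antipodal pairs: 2

count = 2; pairs: (1,3), (2,3)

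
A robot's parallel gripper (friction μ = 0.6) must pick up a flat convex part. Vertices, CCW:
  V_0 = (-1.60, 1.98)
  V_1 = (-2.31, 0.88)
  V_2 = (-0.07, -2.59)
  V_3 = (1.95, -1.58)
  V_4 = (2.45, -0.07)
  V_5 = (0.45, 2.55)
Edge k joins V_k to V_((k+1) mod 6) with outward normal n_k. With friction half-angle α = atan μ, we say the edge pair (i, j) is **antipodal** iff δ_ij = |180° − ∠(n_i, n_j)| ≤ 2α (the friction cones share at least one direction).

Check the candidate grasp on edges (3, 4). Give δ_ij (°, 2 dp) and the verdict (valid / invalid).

α = atan 0.6 = 30.96°;  2α = 61.93°
edge 3: e_3 = (+0.50, +1.51);  n_3 = (+0.9493, -0.3143)
edge 4: e_4 = (-2.00, +2.62);  n_4 = (+0.7949, +0.6068)
∠(n_3, n_4) = 55.68°
δ = |180° − 55.68°| = 124.32°
124.32° > 2α = 61.93°  →  invalid

δ = 124.32°, invalid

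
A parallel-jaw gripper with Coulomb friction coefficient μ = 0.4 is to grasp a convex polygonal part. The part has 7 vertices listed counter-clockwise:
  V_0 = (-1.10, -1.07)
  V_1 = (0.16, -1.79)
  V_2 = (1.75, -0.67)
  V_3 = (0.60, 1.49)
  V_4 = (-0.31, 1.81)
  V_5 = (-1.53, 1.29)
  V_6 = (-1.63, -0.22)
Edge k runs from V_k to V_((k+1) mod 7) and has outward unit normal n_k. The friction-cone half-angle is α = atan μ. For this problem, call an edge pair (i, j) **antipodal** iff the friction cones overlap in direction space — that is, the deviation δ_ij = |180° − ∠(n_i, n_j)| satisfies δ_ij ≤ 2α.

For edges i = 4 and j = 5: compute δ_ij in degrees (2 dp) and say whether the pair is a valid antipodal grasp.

α = atan 0.4 = 21.80°;  2α = 43.60°
edge 4: e_4 = (-1.22, -0.52);  n_4 = (-0.3921, +0.9199)
edge 5: e_5 = (-0.10, -1.51);  n_5 = (-0.9978, +0.0661)
∠(n_4, n_5) = 63.13°
δ = |180° − 63.13°| = 116.87°
116.87° > 2α = 43.60°  →  invalid

δ = 116.87°, invalid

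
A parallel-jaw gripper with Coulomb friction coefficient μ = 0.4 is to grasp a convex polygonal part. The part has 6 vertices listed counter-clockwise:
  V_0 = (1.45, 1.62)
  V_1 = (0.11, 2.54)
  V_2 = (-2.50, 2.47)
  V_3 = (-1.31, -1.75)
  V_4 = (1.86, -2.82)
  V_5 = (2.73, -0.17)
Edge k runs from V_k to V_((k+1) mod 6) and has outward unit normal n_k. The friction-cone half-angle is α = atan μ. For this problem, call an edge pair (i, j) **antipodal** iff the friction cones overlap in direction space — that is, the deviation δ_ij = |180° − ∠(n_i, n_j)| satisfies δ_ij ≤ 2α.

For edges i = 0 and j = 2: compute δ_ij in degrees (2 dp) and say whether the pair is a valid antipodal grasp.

α = atan 0.4 = 21.80°;  2α = 43.60°
edge 0: e_0 = (-1.34, +0.92);  n_0 = (+0.5660, +0.8244)
edge 2: e_2 = (+1.19, -4.22);  n_2 = (-0.9625, -0.2714)
∠(n_0, n_2) = 140.22°
δ = |180° − 140.22°| = 39.78°
39.78° ≤ 2α = 43.60°  →  valid

δ = 39.78°, valid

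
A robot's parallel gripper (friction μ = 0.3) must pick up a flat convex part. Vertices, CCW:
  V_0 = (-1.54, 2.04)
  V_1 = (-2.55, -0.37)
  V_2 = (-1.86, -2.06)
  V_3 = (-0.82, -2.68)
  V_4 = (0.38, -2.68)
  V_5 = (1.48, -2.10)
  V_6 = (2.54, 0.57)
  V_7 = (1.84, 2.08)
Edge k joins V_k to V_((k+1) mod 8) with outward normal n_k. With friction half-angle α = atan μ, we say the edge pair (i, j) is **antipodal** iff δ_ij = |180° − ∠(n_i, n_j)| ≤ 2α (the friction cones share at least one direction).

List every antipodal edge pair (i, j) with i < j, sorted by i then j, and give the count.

α = atan 0.3 = 16.70°;  2α = 33.40°
n_0 = (-0.9223, +0.3865)
n_1 = (-0.9258, -0.3780)
n_2 = (-0.5121, -0.8589)
n_3 = (+0.0000, -1.0000)
n_4 = (+0.4664, -0.8846)
n_5 = (+0.9294, -0.3690)
n_6 = (+0.9073, +0.4206)
n_7 = (-0.0118, +0.9999)
  (0,1): δ = 135.05°  ·
  (0,2): δ = 98.06°  ·
  (0,3): δ = 67.26°  ·
  (0,4): δ = 39.46°  ·
  (0,5): δ = 1.08°  ✓
  (0,6): δ = 47.61°  ·
  (0,7): δ = 113.42°  ·
  (1,2): δ = 143.01°  ·
  (1,3): δ = 112.21°  ·
  (1,4): δ = 84.41°  ·
  (1,5): δ = 43.86°  ·
  (1,6): δ = 2.66°  ✓
  (1,7): δ = 68.47°  ·
  (2,3): δ = 149.20°  ·
  (2,4): δ = 121.40°  ·
  (2,5): δ = 80.85°  ·
  (2,6): δ = 34.33°  ·
  (2,7): δ = 31.48°  ✓
  (3,4): δ = 152.20°  ·
  (3,5): δ = 111.65°  ·
  (3,6): δ = 65.13°  ·
  (3,7): δ = 0.68°  ✓
  (4,5): δ = 139.45°  ·
  (4,6): δ = 92.93°  ·
  (4,7): δ = 27.12°  ✓
  (5,6): δ = 133.48°  ·
  (5,7): δ = 67.67°  ·
  (6,7): δ = 114.19°  ·
antipodal pairs: 5

count = 5; pairs: (0,5), (1,6), (2,7), (3,7), (4,7)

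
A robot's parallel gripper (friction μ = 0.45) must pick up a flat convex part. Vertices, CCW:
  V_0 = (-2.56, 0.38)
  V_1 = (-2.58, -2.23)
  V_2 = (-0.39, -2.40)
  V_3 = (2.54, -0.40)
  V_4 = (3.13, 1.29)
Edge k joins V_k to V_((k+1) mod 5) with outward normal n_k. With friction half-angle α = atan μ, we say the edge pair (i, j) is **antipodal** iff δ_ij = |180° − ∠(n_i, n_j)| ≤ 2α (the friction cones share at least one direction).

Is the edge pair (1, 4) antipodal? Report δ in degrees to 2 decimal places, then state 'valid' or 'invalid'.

α = atan 0.45 = 24.23°;  2α = 48.46°
edge 1: e_1 = (+2.19, -0.17);  n_1 = (-0.0774, -0.9970)
edge 4: e_4 = (-5.69, -0.91);  n_4 = (-0.1579, +0.9875)
∠(n_1, n_4) = 166.47°
δ = |180° − 166.47°| = 13.53°
13.53° ≤ 2α = 48.46°  →  valid

δ = 13.53°, valid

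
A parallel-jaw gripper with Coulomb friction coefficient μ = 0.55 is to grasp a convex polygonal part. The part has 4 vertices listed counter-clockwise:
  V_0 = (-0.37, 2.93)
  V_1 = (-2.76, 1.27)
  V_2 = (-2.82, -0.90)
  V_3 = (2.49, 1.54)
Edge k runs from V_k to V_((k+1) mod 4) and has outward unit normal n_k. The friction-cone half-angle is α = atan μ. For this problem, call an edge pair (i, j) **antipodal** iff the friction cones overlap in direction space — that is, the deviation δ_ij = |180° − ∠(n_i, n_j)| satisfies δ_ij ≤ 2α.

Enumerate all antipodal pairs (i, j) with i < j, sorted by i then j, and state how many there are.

α = atan 0.55 = 28.81°;  2α = 57.62°
n_0 = (-0.5705, +0.8213)
n_1 = (-0.9996, +0.0276)
n_2 = (+0.4175, -0.9087)
n_3 = (+0.4371, +0.8994)
  (0,1): δ = 126.37°  ·
  (0,2): δ = 10.10°  ✓
  (0,3): δ = 119.30°  ·
  (1,2): δ = 63.74°  ·
  (1,3): δ = 65.66°  ·
  (2,3): δ = 50.60°  ✓
antipodal pairs: 2

count = 2; pairs: (0,2), (2,3)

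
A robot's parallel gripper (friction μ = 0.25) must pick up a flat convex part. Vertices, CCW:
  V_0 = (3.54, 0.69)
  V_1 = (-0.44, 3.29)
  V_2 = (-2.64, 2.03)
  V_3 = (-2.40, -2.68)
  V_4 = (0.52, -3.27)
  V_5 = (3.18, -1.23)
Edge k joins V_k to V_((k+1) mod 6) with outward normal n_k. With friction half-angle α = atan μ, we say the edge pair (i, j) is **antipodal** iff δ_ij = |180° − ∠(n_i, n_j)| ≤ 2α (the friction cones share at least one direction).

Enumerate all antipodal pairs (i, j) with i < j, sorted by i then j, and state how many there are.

count = 3; pairs: (0,3), (1,4), (2,5)

α = atan 0.25 = 14.04°;  2α = 28.07°
n_0 = (+0.5469, +0.8372)
n_1 = (-0.4970, +0.8678)
n_2 = (-0.9987, -0.0509)
n_3 = (-0.1981, -0.9802)
n_4 = (+0.6086, -0.7935)
n_5 = (+0.9829, -0.1843)
  (0,1): δ = 117.04°  ·
  (0,2): δ = 53.93°  ·
  (0,3): δ = 21.73°  ✓
  (0,4): δ = 70.64°  ·
  (0,5): δ = 112.54°  ·
  (1,2): δ = 116.88°  ·
  (1,3): δ = 41.22°  ·
  (1,4): δ = 7.68°  ✓
  (1,5): δ = 49.58°  ·
  (2,3): δ = 104.34°  ·
  (2,4): δ = 55.43°  ·
  (2,5): δ = 13.54°  ✓
  (3,4): δ = 131.09°  ·
  (3,5): δ = 89.20°  ·
  (4,5): δ = 138.10°  ·
antipodal pairs: 3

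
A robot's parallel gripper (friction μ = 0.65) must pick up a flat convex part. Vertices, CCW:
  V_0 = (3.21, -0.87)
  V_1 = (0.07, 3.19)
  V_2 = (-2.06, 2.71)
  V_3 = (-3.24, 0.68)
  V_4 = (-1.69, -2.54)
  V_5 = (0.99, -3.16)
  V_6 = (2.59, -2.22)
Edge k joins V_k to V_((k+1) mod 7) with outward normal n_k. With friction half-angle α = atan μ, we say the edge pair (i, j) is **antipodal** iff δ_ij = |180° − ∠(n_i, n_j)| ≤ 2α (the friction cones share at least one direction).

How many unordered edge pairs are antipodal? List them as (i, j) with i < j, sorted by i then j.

α = atan 0.65 = 33.02°;  2α = 66.05°
n_0 = (+0.7910, +0.6118)
n_1 = (-0.2198, +0.9755)
n_2 = (-0.8646, +0.5025)
n_3 = (-0.9010, -0.4337)
n_4 = (-0.2254, -0.9743)
n_5 = (+0.5065, -0.8622)
n_6 = (+0.9087, -0.4173)
  (0,1): δ = 115.02°  ·
  (0,2): δ = 67.89°  ·
  (0,3): δ = 12.01°  ✓
  (0,4): δ = 39.26°  ✓
  (0,5): δ = 82.72°  ·
  (0,6): δ = 117.61°  ·
  (1,2): δ = 132.87°  ·
  (1,3): δ = 76.99°  ·
  (1,4): δ = 25.73°  ✓
  (1,5): δ = 17.73°  ✓
  (1,6): δ = 52.63°  ✓
  (2,3): δ = 124.13°  ·
  (2,4): δ = 72.86°  ·
  (2,5): δ = 29.40°  ✓
  (2,6): δ = 5.50°  ✓
  (3,4): δ = 128.73°  ·
  (3,5): δ = 85.27°  ·
  (3,6): δ = 50.37°  ✓
  (4,5): δ = 136.54°  ·
  (4,6): δ = 101.64°  ·
  (5,6): δ = 145.10°  ·
antipodal pairs: 8

count = 8; pairs: (0,3), (0,4), (1,4), (1,5), (1,6), (2,5), (2,6), (3,6)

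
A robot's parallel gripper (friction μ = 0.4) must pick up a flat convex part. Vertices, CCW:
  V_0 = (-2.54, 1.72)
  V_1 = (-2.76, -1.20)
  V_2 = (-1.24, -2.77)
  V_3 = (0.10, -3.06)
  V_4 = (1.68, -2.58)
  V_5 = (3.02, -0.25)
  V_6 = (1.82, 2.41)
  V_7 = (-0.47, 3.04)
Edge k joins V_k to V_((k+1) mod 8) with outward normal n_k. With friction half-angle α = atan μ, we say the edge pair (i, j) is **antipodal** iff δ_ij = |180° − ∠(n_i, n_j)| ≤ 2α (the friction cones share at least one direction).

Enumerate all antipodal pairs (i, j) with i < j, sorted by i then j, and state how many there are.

count = 8; pairs: (0,4), (0,5), (1,5), (1,6), (2,6), (3,6), (3,7), (4,7)

α = atan 0.4 = 21.80°;  2α = 43.60°
n_0 = (-0.9972, +0.0751)
n_1 = (-0.7185, -0.6956)
n_2 = (-0.2115, -0.9774)
n_3 = (+0.2907, -0.9568)
n_4 = (+0.8669, -0.4985)
n_5 = (+0.9115, +0.4112)
n_6 = (+0.2653, +0.9642)
n_7 = (-0.5377, +0.8432)
  (0,1): δ = 131.62°  ·
  (0,2): δ = 97.90°  ·
  (0,3): δ = 68.79°  ·
  (0,4): δ = 25.59°  ✓
  (0,5): δ = 28.59°  ✓
  (0,6): δ = 78.93°  ·
  (0,7): δ = 126.83°  ·
  (1,2): δ = 146.28°  ·
  (1,3): δ = 117.17°  ·
  (1,4): δ = 73.98°  ·
  (1,5): δ = 19.79°  ✓
  (1,6): δ = 30.54°  ✓
  (1,7): δ = 78.45°  ·
  (2,3): δ = 150.89°  ·
  (2,4): δ = 107.69°  ·
  (2,5): δ = 53.51°  ·
  (2,6): δ = 3.17°  ✓
  (2,7): δ = 44.74°  ·
  (3,4): δ = 136.80°  ·
  (3,5): δ = 82.62°  ·
  (3,6): δ = 32.28°  ✓
  (3,7): δ = 15.63°  ✓
  (4,5): δ = 125.82°  ·
  (4,6): δ = 75.48°  ·
  (4,7): δ = 27.57°  ✓
  (5,6): δ = 129.66°  ·
  (5,7): δ = 81.76°  ·
  (6,7): δ = 132.09°  ·
antipodal pairs: 8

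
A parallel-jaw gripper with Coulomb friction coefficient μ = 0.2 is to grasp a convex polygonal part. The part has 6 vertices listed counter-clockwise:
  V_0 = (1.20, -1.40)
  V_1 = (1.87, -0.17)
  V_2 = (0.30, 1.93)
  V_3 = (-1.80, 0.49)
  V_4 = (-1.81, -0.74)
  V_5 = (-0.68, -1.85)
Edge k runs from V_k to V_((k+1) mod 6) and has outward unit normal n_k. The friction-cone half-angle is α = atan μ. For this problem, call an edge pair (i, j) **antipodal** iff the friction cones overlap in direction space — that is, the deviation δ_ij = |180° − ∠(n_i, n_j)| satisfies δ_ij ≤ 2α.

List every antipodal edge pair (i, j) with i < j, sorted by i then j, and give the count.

count = 2; pairs: (1,4), (2,5)

α = atan 0.2 = 11.31°;  2α = 22.62°
n_0 = (+0.8782, -0.4784)
n_1 = (+0.8009, +0.5988)
n_2 = (-0.5655, +0.8247)
n_3 = (-1.0000, +0.0081)
n_4 = (-0.7008, -0.7134)
n_5 = (+0.2328, -0.9725)
  (0,1): δ = 114.64°  ·
  (0,2): δ = 26.98°  ·
  (0,3): δ = 28.11°  ·
  (0,4): δ = 74.09°  ·
  (0,5): δ = 132.04°  ·
  (1,2): δ = 92.34°  ·
  (1,3): δ = 37.25°  ·
  (1,4): δ = 8.73°  ✓
  (1,5): δ = 66.68°  ·
  (2,3): δ = 124.90°  ·
  (2,4): δ = 78.93°  ·
  (2,5): δ = 20.98°  ✓
  (3,4): δ = 134.02°  ·
  (3,5): δ = 76.07°  ·
  (4,5): δ = 122.05°  ·
antipodal pairs: 2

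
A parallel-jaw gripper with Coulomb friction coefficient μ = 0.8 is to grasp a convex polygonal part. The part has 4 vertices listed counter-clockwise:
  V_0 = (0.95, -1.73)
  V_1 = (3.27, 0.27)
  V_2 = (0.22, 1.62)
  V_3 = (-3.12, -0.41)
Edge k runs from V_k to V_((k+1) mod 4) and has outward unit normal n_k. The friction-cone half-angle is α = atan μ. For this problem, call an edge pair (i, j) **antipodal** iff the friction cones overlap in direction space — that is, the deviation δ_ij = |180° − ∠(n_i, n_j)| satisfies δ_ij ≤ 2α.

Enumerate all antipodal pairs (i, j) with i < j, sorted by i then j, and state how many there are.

count = 4; pairs: (0,1), (0,2), (1,3), (2,3)

α = atan 0.8 = 38.66°;  2α = 77.32°
n_0 = (+0.6529, -0.7574)
n_1 = (+0.4047, +0.9144)
n_2 = (-0.5194, +0.8545)
n_3 = (-0.3085, -0.9512)
  (0,1): δ = 64.64°  ✓
  (0,2): δ = 9.47°  ✓
  (0,3): δ = 121.27°  ·
  (1,2): δ = 124.83°  ·
  (1,3): δ = 5.91°  ✓
  (2,3): δ = 49.26°  ✓
antipodal pairs: 4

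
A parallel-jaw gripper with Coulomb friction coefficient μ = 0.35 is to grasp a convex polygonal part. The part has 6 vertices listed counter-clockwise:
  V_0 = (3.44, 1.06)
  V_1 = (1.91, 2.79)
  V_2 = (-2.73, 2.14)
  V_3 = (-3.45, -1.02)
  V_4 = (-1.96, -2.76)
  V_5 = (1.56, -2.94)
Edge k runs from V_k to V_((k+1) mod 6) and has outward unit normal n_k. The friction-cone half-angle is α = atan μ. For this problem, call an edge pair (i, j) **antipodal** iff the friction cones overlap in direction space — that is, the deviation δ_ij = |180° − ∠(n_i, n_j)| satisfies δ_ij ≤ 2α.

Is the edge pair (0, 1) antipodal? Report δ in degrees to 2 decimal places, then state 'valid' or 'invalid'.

δ = 123.51°, invalid

α = atan 0.35 = 19.29°;  2α = 38.58°
edge 0: e_0 = (-1.53, +1.73);  n_0 = (+0.7491, +0.6625)
edge 1: e_1 = (-4.64, -0.65);  n_1 = (-0.1387, +0.9903)
∠(n_0, n_1) = 56.49°
δ = |180° − 56.49°| = 123.51°
123.51° > 2α = 38.58°  →  invalid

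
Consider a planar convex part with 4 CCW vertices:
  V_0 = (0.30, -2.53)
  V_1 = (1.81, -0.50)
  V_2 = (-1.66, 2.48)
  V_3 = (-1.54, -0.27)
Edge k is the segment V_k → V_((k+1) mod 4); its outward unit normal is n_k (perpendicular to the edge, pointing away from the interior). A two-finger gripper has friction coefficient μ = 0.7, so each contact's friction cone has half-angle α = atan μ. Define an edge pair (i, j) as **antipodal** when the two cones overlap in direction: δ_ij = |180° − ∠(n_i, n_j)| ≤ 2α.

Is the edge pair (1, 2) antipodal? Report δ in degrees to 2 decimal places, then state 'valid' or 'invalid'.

α = atan 0.7 = 34.99°;  2α = 69.98°
edge 1: e_1 = (-3.47, +2.98);  n_1 = (+0.6515, +0.7586)
edge 2: e_2 = (+0.12, -2.75);  n_2 = (-0.9990, -0.0436)
∠(n_1, n_2) = 133.15°
δ = |180° − 133.15°| = 46.85°
46.85° ≤ 2α = 69.98°  →  valid

δ = 46.85°, valid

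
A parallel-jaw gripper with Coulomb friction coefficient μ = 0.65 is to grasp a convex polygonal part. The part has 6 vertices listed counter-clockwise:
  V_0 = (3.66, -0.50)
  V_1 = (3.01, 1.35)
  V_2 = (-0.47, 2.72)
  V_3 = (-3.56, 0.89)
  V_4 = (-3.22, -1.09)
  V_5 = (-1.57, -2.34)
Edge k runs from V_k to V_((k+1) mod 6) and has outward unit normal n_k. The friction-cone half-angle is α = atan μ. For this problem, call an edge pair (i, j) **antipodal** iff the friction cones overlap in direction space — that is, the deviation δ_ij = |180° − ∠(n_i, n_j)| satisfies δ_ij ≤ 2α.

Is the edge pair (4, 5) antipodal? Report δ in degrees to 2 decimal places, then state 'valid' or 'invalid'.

δ = 123.47°, invalid

α = atan 0.65 = 33.02°;  2α = 66.05°
edge 4: e_4 = (+1.65, -1.25);  n_4 = (-0.6039, -0.7971)
edge 5: e_5 = (+5.23, +1.84);  n_5 = (+0.3319, -0.9433)
∠(n_4, n_5) = 56.53°
δ = |180° − 56.53°| = 123.47°
123.47° > 2α = 66.05°  →  invalid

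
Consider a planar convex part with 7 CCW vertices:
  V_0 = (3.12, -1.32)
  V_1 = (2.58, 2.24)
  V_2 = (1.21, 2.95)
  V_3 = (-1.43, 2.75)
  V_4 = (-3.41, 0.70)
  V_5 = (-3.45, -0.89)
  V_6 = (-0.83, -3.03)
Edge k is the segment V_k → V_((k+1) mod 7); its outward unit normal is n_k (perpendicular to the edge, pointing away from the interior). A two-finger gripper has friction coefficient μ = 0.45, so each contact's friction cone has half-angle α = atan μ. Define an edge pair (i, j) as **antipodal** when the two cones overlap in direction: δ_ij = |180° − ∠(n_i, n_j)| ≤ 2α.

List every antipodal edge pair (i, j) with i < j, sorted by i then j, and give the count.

count = 6; pairs: (0,4), (0,5), (1,5), (2,5), (2,6), (3,6)

α = atan 0.45 = 24.23°;  2α = 48.46°
n_0 = (+0.9887, +0.1500)
n_1 = (+0.4601, +0.8879)
n_2 = (-0.0755, +0.9971)
n_3 = (-0.7193, +0.6947)
n_4 = (-0.9997, +0.0251)
n_5 = (-0.6326, -0.7745)
n_6 = (+0.3973, -0.9177)
  (0,1): δ = 126.02°  ·
  (0,2): δ = 94.29°  ·
  (0,3): δ = 52.63°  ·
  (0,4): δ = 10.07°  ✓
  (0,5): δ = 42.13°  ✓
  (0,6): δ = 104.78°  ·
  (1,2): δ = 148.27°  ·
  (1,3): δ = 106.61°  ·
  (1,4): δ = 64.05°  ·
  (1,5): δ = 11.85°  ✓
  (1,6): δ = 50.80°  ·
  (2,3): δ = 138.34°  ·
  (2,4): δ = 95.77°  ·
  (2,5): δ = 43.57°  ✓
  (2,6): δ = 19.08°  ✓
  (3,4): δ = 137.44°  ·
  (3,5): δ = 85.24°  ·
  (3,6): δ = 22.59°  ✓
  (4,5): δ = 127.80°  ·
  (4,6): δ = 65.15°  ·
  (5,6): δ = 117.35°  ·
antipodal pairs: 6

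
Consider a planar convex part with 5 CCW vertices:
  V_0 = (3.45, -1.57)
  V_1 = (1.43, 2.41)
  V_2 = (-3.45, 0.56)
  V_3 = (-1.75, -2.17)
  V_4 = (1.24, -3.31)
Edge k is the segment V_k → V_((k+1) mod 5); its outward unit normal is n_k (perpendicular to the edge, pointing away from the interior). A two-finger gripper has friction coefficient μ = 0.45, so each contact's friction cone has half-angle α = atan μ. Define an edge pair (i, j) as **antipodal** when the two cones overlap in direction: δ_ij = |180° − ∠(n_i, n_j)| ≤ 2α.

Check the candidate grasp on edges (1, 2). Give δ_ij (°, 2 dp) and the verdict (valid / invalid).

δ = 78.85°, invalid

α = atan 0.45 = 24.23°;  2α = 48.46°
edge 1: e_1 = (-4.88, -1.85);  n_1 = (-0.3545, +0.9351)
edge 2: e_2 = (+1.70, -2.73);  n_2 = (-0.8489, -0.5286)
∠(n_1, n_2) = 101.15°
δ = |180° − 101.15°| = 78.85°
78.85° > 2α = 48.46°  →  invalid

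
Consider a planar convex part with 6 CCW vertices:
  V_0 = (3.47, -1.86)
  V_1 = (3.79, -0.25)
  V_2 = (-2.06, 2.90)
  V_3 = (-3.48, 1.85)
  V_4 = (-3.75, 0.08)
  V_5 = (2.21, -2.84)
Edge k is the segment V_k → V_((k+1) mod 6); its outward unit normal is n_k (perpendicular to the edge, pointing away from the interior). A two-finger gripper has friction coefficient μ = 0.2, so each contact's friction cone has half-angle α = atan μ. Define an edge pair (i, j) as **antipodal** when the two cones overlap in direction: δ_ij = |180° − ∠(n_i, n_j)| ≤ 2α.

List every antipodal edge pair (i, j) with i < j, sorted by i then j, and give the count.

α = atan 0.2 = 11.31°;  2α = 22.62°
n_0 = (+0.9808, -0.1949)
n_1 = (+0.4741, +0.8805)
n_2 = (-0.5946, +0.8041)
n_3 = (-0.9886, +0.1508)
n_4 = (-0.4400, -0.8980)
n_5 = (+0.6139, -0.7894)
  (0,1): δ = 107.06°  ·
  (0,2): δ = 42.28°  ·
  (0,3): δ = 2.57°  ✓
  (0,4): δ = 75.14°  ·
  (0,5): δ = 139.12°  ·
  (1,2): δ = 115.22°  ·
  (1,3): δ = 70.37°  ·
  (1,4): δ = 2.20°  ✓
  (1,5): δ = 66.18°  ·
  (2,3): δ = 135.15°  ·
  (2,4): δ = 62.58°  ·
  (2,5): δ = 1.39°  ✓
  (3,4): δ = 107.43°  ·
  (3,5): δ = 43.45°  ·
  (4,5): δ = 116.02°  ·
antipodal pairs: 3

count = 3; pairs: (0,3), (1,4), (2,5)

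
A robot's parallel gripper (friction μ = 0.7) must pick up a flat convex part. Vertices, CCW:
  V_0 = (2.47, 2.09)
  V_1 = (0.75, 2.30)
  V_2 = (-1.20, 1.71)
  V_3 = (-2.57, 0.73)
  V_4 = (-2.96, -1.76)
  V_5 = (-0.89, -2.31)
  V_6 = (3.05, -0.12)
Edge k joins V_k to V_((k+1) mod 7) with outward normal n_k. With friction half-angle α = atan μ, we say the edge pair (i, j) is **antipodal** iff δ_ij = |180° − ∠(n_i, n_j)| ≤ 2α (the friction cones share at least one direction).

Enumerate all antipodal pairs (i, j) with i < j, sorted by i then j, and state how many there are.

α = atan 0.7 = 34.99°;  2α = 69.98°
n_0 = (+0.1212, +0.9926)
n_1 = (-0.2896, +0.9571)
n_2 = (-0.5818, +0.8133)
n_3 = (-0.9880, +0.1547)
n_4 = (-0.2568, -0.9665)
n_5 = (+0.4858, -0.8741)
n_6 = (+0.9672, +0.2538)
  (0,1): δ = 156.21°  ·
  (0,2): δ = 137.46°  ·
  (0,3): δ = 91.94°  ·
  (0,4): δ = 7.92°  ✓
  (0,5): δ = 36.03°  ✓
  (0,6): δ = 111.67°  ·
  (1,2): δ = 161.26°  ·
  (1,3): δ = 115.74°  ·
  (1,4): δ = 31.71°  ✓
  (1,5): δ = 12.23°  ✓
  (1,6): δ = 87.87°  ·
  (2,3): δ = 134.48°  ·
  (2,4): δ = 50.46°  ✓
  (2,5): δ = 6.51°  ✓
  (2,6): δ = 69.13°  ✓
  (3,4): δ = 95.98°  ·
  (3,5): δ = 52.03°  ✓
  (3,6): δ = 23.61°  ✓
  (4,5): δ = 136.05°  ·
  (4,6): δ = 60.42°  ✓
  (5,6): δ = 104.36°  ·
antipodal pairs: 10

count = 10; pairs: (0,4), (0,5), (1,4), (1,5), (2,4), (2,5), (2,6), (3,5), (3,6), (4,6)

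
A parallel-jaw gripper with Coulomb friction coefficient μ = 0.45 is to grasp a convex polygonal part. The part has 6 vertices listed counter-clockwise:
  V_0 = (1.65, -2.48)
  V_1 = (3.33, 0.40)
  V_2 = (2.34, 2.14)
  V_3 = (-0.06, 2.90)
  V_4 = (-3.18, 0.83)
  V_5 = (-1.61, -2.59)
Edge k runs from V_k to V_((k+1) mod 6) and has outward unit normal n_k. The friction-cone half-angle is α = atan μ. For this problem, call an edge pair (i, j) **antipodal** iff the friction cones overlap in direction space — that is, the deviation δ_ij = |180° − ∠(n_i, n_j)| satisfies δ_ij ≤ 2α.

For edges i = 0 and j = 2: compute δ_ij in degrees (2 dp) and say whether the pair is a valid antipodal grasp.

δ = 77.31°, invalid

α = atan 0.45 = 24.23°;  2α = 48.46°
edge 0: e_0 = (+1.68, +2.88);  n_0 = (+0.8638, -0.5039)
edge 2: e_2 = (-2.40, +0.76);  n_2 = (+0.3019, +0.9533)
∠(n_0, n_2) = 102.69°
δ = |180° − 102.69°| = 77.31°
77.31° > 2α = 48.46°  →  invalid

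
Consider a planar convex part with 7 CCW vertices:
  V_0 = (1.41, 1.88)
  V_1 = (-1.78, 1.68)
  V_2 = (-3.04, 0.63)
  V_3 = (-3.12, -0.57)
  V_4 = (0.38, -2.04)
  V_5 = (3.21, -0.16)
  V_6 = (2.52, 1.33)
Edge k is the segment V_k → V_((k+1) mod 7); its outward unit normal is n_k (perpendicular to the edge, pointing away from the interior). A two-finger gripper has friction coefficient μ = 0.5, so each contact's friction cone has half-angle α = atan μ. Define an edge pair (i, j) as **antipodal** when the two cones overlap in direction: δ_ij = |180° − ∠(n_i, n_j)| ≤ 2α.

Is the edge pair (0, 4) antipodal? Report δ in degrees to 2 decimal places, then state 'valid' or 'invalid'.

δ = 30.01°, valid

α = atan 0.5 = 26.57°;  2α = 53.13°
edge 0: e_0 = (-3.19, -0.20);  n_0 = (-0.0626, +0.9980)
edge 4: e_4 = (+2.83, +1.88);  n_4 = (+0.5533, -0.8330)
∠(n_0, n_4) = 149.99°
δ = |180° − 149.99°| = 30.01°
30.01° ≤ 2α = 53.13°  →  valid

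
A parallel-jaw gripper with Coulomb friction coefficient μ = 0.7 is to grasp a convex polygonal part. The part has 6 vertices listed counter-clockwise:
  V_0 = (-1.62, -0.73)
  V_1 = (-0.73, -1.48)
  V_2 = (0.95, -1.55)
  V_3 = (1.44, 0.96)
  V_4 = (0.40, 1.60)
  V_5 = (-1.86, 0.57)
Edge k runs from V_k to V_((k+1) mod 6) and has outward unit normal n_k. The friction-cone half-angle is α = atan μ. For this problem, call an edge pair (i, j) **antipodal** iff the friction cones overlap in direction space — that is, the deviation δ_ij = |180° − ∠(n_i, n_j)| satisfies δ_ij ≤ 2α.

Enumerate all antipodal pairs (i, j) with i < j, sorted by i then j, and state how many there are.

count = 8; pairs: (0,2), (0,3), (0,4), (1,3), (1,4), (2,4), (2,5), (3,5)

α = atan 0.7 = 34.99°;  2α = 69.98°
n_0 = (-0.6444, -0.7647)
n_1 = (-0.0416, -0.9991)
n_2 = (+0.9815, -0.1916)
n_3 = (+0.5241, +0.8517)
n_4 = (-0.4147, +0.9100)
n_5 = (-0.9834, -0.1815)
  (0,1): δ = 142.27°  ·
  (0,2): δ = 60.93°  ✓
  (0,3): δ = 8.51°  ✓
  (0,4): δ = 64.62°  ✓
  (0,5): δ = 140.58°  ·
  (1,2): δ = 98.66°  ·
  (1,3): δ = 29.22°  ✓
  (1,4): δ = 26.89°  ✓
  (1,5): δ = 102.85°  ·
  (2,3): δ = 110.56°  ·
  (2,4): δ = 54.45°  ✓
  (2,5): δ = 21.51°  ✓
  (3,4): δ = 123.89°  ·
  (3,5): δ = 47.93°  ✓
  (4,5): δ = 104.04°  ·
antipodal pairs: 8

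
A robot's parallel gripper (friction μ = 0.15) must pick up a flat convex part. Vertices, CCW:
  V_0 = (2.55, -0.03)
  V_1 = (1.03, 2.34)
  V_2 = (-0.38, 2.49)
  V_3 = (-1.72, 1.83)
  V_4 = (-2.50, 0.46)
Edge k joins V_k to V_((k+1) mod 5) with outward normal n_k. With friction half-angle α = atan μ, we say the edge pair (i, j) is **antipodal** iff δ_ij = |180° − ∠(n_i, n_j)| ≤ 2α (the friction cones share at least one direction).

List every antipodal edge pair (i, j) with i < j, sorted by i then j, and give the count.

count = 1; pairs: (1,4)

α = atan 0.15 = 8.53°;  2α = 17.06°
n_0 = (+0.8418, +0.5399)
n_1 = (+0.1058, +0.9944)
n_2 = (-0.4418, +0.8971)
n_3 = (-0.8690, +0.4948)
n_4 = (-0.0966, -0.9953)
  (0,1): δ = 128.75°  ·
  (0,2): δ = 96.45°  ·
  (0,3): δ = 62.33°  ·
  (0,4): δ = 51.78°  ·
  (1,2): δ = 147.71°  ·
  (1,3): δ = 113.58°  ·
  (1,4): δ = 0.53°  ✓
  (2,3): δ = 145.88°  ·
  (2,4): δ = 31.76°  ·
  (3,4): δ = 65.89°  ·
antipodal pairs: 1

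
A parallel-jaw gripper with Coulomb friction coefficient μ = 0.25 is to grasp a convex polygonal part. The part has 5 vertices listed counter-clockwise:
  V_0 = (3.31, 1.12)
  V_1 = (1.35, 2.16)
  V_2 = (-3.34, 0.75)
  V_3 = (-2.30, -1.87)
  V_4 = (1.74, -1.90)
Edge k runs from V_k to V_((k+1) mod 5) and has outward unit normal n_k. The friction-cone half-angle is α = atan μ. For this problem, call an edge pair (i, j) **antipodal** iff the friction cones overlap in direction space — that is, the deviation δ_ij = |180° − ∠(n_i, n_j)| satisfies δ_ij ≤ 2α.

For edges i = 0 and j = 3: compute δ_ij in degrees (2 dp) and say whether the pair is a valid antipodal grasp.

α = atan 0.25 = 14.04°;  2α = 28.07°
edge 0: e_0 = (-1.96, +1.04);  n_0 = (+0.4687, +0.8833)
edge 3: e_3 = (+4.04, -0.03);  n_3 = (-0.0074, -1.0000)
∠(n_0, n_3) = 152.47°
δ = |180° − 152.47°| = 27.53°
27.53° ≤ 2α = 28.07°  →  valid

δ = 27.53°, valid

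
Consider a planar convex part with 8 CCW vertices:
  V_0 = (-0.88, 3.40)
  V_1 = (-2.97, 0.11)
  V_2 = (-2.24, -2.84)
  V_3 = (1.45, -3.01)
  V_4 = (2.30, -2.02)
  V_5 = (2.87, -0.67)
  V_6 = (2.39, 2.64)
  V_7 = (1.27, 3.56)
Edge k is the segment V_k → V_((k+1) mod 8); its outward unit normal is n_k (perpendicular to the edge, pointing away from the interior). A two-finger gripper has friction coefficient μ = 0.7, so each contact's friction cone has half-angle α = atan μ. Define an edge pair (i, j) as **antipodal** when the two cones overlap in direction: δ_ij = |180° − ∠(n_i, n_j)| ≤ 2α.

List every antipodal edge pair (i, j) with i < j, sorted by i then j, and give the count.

count = 12; pairs: (0,2), (0,3), (0,4), (0,5), (1,3), (1,4), (1,5), (1,6), (2,6), (2,7), (3,7), (4,7)

α = atan 0.7 = 34.99°;  2α = 69.98°
n_0 = (-0.8441, +0.5362)
n_1 = (-0.9707, -0.2402)
n_2 = (-0.0460, -0.9989)
n_3 = (+0.7587, -0.6514)
n_4 = (+0.9212, -0.3890)
n_5 = (+0.9896, +0.1435)
n_6 = (+0.6347, +0.7727)
n_7 = (-0.0742, +0.9972)
  (0,1): δ = 133.67°  ·
  (0,2): δ = 60.21°  ✓
  (0,3): δ = 8.22°  ✓
  (0,4): δ = 9.54°  ✓
  (0,5): δ = 40.68°  ✓
  (0,6): δ = 83.03°  ·
  (0,7): δ = 126.68°  ·
  (1,2): δ = 106.54°  ·
  (1,3): δ = 54.55°  ✓
  (1,4): δ = 36.79°  ✓
  (1,5): δ = 5.65°  ✓
  (1,6): δ = 36.70°  ✓
  (1,7): δ = 80.36°  ·
  (2,3): δ = 128.01°  ·
  (2,4): δ = 110.25°  ·
  (2,5): δ = 79.11°  ·
  (2,6): δ = 36.76°  ✓
  (2,7): δ = 6.89°  ✓
  (3,4): δ = 162.24°  ·
  (3,5): δ = 131.10°  ·
  (3,6): δ = 88.75°  ·
  (3,7): δ = 45.10°  ✓
  (4,5): δ = 148.86°  ·
  (4,6): δ = 106.51°  ·
  (4,7): δ = 62.85°  ✓
  (5,6): δ = 137.65°  ·
  (5,7): δ = 94.00°  ·
  (6,7): δ = 136.34°  ·
antipodal pairs: 12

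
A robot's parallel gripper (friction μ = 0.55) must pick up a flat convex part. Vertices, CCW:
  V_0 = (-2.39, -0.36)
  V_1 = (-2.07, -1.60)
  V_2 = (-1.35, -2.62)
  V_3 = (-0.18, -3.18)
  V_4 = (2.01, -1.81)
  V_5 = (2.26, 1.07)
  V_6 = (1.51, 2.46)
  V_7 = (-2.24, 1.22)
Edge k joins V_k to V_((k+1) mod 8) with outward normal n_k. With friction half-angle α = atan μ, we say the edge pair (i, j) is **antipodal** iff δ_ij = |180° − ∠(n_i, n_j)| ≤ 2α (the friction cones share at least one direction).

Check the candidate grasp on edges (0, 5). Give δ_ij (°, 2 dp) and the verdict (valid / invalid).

α = atan 0.55 = 28.81°;  2α = 57.62°
edge 0: e_0 = (+0.32, -1.24);  n_0 = (-0.9683, -0.2499)
edge 5: e_5 = (-0.75, +1.39);  n_5 = (+0.8801, +0.4749)
∠(n_0, n_5) = 166.12°
δ = |180° − 166.12°| = 13.88°
13.88° ≤ 2α = 57.62°  →  valid

δ = 13.88°, valid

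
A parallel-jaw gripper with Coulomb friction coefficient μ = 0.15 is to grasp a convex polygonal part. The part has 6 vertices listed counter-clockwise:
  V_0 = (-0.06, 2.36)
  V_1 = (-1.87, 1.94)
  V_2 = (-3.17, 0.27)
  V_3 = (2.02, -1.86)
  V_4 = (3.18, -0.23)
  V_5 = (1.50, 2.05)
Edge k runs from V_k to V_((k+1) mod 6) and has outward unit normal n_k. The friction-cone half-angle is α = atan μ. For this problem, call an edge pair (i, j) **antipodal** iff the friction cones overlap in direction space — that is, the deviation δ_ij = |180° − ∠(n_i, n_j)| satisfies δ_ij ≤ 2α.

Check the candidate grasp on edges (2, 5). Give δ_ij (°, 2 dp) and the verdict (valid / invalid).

δ = 11.07°, valid

α = atan 0.15 = 8.53°;  2α = 17.06°
edge 2: e_2 = (+5.19, -2.13);  n_2 = (-0.3797, -0.9251)
edge 5: e_5 = (-1.56, +0.31);  n_5 = (+0.1949, +0.9808)
∠(n_2, n_5) = 168.93°
δ = |180° − 168.93°| = 11.07°
11.07° ≤ 2α = 17.06°  →  valid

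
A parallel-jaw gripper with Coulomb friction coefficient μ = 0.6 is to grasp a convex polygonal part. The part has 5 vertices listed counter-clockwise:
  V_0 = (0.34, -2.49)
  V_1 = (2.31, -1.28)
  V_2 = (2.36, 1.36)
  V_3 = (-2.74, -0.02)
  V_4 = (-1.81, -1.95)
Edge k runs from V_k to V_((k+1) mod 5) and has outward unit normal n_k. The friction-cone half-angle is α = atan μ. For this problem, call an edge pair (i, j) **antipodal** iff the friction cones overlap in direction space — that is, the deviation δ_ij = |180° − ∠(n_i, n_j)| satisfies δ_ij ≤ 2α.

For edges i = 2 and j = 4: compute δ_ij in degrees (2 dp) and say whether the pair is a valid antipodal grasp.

α = atan 0.6 = 30.96°;  2α = 61.93°
edge 2: e_2 = (-5.10, -1.38);  n_2 = (-0.2612, +0.9653)
edge 4: e_4 = (+2.15, -0.54);  n_4 = (-0.2436, -0.9699)
∠(n_2, n_4) = 150.76°
δ = |180° − 150.76°| = 29.24°
29.24° ≤ 2α = 61.93°  →  valid

δ = 29.24°, valid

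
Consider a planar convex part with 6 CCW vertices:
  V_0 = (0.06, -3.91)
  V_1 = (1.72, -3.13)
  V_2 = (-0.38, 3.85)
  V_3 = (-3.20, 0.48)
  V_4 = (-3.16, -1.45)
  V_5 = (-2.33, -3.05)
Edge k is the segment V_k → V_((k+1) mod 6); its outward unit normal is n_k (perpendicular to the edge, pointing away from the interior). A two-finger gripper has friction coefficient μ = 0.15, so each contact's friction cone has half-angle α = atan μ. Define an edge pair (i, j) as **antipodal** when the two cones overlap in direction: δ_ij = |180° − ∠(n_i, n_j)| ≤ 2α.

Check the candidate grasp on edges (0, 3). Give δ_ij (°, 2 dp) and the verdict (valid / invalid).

δ = 66.02°, invalid

α = atan 0.15 = 8.53°;  2α = 17.06°
edge 0: e_0 = (+1.66, +0.78);  n_0 = (+0.4253, -0.9051)
edge 3: e_3 = (+0.04, -1.93);  n_3 = (-0.9998, -0.0207)
∠(n_0, n_3) = 113.98°
δ = |180° − 113.98°| = 66.02°
66.02° > 2α = 17.06°  →  invalid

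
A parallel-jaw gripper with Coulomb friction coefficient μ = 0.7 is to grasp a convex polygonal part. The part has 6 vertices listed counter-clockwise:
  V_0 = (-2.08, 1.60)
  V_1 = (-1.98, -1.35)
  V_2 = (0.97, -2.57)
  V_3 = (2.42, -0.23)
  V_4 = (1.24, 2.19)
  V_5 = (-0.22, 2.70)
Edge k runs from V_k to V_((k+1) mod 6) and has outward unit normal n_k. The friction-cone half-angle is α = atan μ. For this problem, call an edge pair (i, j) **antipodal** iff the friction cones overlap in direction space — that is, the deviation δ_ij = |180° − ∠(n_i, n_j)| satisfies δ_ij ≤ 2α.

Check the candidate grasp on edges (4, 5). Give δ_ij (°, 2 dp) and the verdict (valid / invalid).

α = atan 0.7 = 34.99°;  2α = 69.98°
edge 4: e_4 = (-1.46, +0.51);  n_4 = (+0.3298, +0.9441)
edge 5: e_5 = (-1.86, -1.10);  n_5 = (-0.5090, +0.8607)
∠(n_4, n_5) = 49.86°
δ = |180° − 49.86°| = 130.14°
130.14° > 2α = 69.98°  →  invalid

δ = 130.14°, invalid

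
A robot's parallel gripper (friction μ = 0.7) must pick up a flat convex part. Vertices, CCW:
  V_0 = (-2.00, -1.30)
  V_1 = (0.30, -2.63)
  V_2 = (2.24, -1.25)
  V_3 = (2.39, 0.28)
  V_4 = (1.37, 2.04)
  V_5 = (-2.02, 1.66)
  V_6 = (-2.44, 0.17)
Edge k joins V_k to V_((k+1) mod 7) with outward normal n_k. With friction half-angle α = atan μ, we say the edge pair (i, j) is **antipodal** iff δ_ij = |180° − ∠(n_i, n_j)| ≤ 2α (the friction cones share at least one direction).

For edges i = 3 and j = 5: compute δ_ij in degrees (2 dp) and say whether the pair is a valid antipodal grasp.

δ = 45.84°, valid

α = atan 0.7 = 34.99°;  2α = 69.98°
edge 3: e_3 = (-1.02, +1.76);  n_3 = (+0.8652, +0.5014)
edge 5: e_5 = (-0.42, -1.49);  n_5 = (-0.9625, +0.2713)
∠(n_3, n_5) = 134.16°
δ = |180° − 134.16°| = 45.84°
45.84° ≤ 2α = 69.98°  →  valid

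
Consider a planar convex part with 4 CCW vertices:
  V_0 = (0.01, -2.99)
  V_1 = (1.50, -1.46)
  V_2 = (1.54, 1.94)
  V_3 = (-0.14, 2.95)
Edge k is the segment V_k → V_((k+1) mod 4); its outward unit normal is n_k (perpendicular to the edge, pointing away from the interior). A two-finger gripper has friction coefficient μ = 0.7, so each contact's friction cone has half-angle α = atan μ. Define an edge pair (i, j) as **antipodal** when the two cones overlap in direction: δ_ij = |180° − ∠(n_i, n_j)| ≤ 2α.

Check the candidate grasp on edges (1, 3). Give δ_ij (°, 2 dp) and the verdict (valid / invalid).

α = atan 0.7 = 34.99°;  2α = 69.98°
edge 1: e_1 = (+0.04, +3.40);  n_1 = (+0.9999, -0.0118)
edge 3: e_3 = (+0.15, -5.94);  n_3 = (-0.9997, -0.0252)
∠(n_1, n_3) = 177.88°
δ = |180° − 177.88°| = 2.12°
2.12° ≤ 2α = 69.98°  →  valid

δ = 2.12°, valid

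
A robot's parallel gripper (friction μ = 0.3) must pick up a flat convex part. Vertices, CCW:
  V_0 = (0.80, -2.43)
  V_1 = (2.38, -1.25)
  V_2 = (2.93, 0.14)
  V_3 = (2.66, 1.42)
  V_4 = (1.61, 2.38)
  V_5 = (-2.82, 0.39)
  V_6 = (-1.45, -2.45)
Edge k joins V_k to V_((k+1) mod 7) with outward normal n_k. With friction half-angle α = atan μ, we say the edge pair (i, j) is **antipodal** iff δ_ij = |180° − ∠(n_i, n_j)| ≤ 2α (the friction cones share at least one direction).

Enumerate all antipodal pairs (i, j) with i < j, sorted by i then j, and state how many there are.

count = 4; pairs: (0,4), (2,5), (3,5), (4,6)

α = atan 0.3 = 16.70°;  2α = 33.40°
n_0 = (+0.5984, -0.8012)
n_1 = (+0.9299, -0.3679)
n_2 = (+0.9785, +0.2064)
n_3 = (+0.6748, +0.7380)
n_4 = (-0.4098, +0.9122)
n_5 = (-0.9007, -0.4345)
n_6 = (+0.0089, -1.0000)
  (0,1): δ = 148.34°  ·
  (0,2): δ = 114.84°  ·
  (0,3): δ = 79.19°  ·
  (0,4): δ = 12.56°  ✓
  (0,5): δ = 79.00°  ·
  (0,6): δ = 143.76°  ·
  (1,2): δ = 146.50°  ·
  (1,3): δ = 110.85°  ·
  (1,4): δ = 44.22°  ·
  (1,5): δ = 47.34°  ·
  (1,6): δ = 112.10°  ·
  (2,3): δ = 144.35°  ·
  (2,4): δ = 77.72°  ·
  (2,5): δ = 13.84°  ✓
  (2,6): δ = 78.60°  ·
  (3,4): δ = 113.37°  ·
  (3,5): δ = 21.81°  ✓
  (3,6): δ = 42.95°  ·
  (4,5): δ = 88.44°  ·
  (4,6): δ = 23.68°  ✓
  (5,6): δ = 115.24°  ·
antipodal pairs: 4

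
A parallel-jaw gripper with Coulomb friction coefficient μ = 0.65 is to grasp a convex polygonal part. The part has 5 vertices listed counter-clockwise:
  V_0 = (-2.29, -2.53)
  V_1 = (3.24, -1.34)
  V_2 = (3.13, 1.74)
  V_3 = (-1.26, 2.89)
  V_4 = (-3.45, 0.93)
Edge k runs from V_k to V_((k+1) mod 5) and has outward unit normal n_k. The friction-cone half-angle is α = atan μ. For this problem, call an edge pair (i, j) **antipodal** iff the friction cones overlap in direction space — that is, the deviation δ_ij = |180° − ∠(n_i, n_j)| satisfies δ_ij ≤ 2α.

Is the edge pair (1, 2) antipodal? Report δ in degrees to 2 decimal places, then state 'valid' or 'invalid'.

α = atan 0.65 = 33.02°;  2α = 66.05°
edge 1: e_1 = (-0.11, +3.08);  n_1 = (+0.9994, +0.0357)
edge 2: e_2 = (-4.39, +1.15);  n_2 = (+0.2534, +0.9674)
∠(n_1, n_2) = 73.28°
δ = |180° − 73.28°| = 106.72°
106.72° > 2α = 66.05°  →  invalid

δ = 106.72°, invalid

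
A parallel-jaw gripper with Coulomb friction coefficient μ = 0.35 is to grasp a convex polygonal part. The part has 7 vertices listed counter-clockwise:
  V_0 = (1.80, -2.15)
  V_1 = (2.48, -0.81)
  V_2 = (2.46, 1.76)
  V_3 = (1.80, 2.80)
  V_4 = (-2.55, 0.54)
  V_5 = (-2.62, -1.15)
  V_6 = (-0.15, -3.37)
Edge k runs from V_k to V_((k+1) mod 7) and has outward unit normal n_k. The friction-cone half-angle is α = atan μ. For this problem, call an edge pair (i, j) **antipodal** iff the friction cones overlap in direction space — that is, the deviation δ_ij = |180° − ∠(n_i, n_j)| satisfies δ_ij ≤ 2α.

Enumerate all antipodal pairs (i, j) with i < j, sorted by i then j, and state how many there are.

α = atan 0.35 = 19.29°;  2α = 38.58°
n_0 = (+0.8917, -0.4525)
n_1 = (+1.0000, +0.0078)
n_2 = (+0.8443, +0.5358)
n_3 = (-0.4610, +0.8874)
n_4 = (-0.9991, +0.0414)
n_5 = (-0.6685, -0.7437)
n_6 = (+0.5304, -0.8478)
  (0,1): δ = 152.65°  ·
  (0,2): δ = 120.69°  ·
  (0,3): δ = 35.64°  ✓
  (0,4): δ = 24.53°  ✓
  (0,5): δ = 74.96°  ·
  (0,6): δ = 148.94°  ·
  (1,2): δ = 148.05°  ·
  (1,3): δ = 62.99°  ·
  (1,4): δ = 2.82°  ✓
  (1,5): δ = 47.61°  ·
  (1,6): δ = 121.59°  ·
  (2,3): δ = 94.95°  ·
  (2,4): δ = 34.77°  ✓
  (2,5): δ = 15.65°  ✓
  (2,6): δ = 89.63°  ·
  (3,4): δ = 119.83°  ·
  (3,5): δ = 69.40°  ·
  (3,6): δ = 4.58°  ✓
  (4,5): δ = 129.58°  ·
  (4,6): δ = 55.60°  ·
  (5,6): δ = 106.02°  ·
antipodal pairs: 6

count = 6; pairs: (0,3), (0,4), (1,4), (2,4), (2,5), (3,6)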